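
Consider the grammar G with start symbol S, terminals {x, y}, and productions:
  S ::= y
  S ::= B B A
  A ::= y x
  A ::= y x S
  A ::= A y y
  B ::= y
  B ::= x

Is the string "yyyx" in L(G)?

S ⇒ BBA ⇒ yBA ⇒ yyA ⇒ yyyx

yes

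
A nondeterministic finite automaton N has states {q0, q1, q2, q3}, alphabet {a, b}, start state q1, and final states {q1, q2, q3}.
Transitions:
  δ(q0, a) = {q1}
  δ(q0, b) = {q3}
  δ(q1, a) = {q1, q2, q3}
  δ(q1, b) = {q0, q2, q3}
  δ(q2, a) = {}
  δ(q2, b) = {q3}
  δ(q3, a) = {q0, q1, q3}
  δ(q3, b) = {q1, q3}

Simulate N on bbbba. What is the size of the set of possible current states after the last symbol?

4

Start: {q1}
read b: {q0, q2, q3}
read b: {q1, q3}
read b: {q0, q1, q2, q3}
read b: {q0, q1, q2, q3}
read a: {q0, q1, q2, q3}
Final reachable set {q0, q1, q2, q3} has 4 states.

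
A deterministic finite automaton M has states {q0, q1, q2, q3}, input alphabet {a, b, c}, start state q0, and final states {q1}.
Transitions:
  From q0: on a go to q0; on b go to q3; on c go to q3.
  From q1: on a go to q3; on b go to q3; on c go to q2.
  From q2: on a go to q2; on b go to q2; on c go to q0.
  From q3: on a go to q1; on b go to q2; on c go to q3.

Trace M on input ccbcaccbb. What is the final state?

q2

q0 --c--> q3
q3 --c--> q3
q3 --b--> q2
q2 --c--> q0
q0 --a--> q0
q0 --c--> q3
q3 --c--> q3
q3 --b--> q2
q2 --b--> q2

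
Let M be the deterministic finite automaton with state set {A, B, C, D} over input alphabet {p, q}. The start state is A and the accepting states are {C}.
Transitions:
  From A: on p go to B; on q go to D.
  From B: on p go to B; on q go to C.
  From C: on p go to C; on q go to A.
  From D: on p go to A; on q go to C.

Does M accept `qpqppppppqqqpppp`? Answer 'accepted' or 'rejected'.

rejected

A --q--> D
D --p--> A
A --q--> D
D --p--> A
A --p--> B
B --p--> B
B --p--> B
B --p--> B
B --p--> B
B --q--> C
C --q--> A
A --q--> D
D --p--> A
A --p--> B
B --p--> B
B --p--> B
End in state B, which is not an accepting state.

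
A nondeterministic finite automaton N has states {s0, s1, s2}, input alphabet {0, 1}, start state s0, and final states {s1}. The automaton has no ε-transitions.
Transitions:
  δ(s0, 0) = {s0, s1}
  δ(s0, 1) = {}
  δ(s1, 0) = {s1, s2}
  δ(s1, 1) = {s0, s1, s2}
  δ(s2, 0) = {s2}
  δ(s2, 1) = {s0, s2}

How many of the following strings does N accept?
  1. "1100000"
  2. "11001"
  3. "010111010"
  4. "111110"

1

"1100000": rejected
"11001": rejected
"010111010": accepted
"111110": rejected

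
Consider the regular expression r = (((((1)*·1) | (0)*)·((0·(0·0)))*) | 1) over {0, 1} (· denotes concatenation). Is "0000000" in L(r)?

yes

The left alternative ((((1)*·1)|(0)*)·((0·(0·0)))*) matches 0000000.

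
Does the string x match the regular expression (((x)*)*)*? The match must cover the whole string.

Split into 1 piece x; each matches ((x)*)*.

yes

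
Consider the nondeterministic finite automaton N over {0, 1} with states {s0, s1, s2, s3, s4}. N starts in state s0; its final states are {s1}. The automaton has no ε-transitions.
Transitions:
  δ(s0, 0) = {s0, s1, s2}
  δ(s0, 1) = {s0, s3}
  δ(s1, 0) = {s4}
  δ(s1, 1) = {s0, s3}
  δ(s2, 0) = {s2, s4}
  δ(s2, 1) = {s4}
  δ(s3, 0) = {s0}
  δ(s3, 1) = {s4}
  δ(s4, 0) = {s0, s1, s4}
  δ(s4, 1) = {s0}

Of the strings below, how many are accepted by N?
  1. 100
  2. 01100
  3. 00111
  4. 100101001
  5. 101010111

100: accepted
01100: accepted
00111: rejected
100101001: rejected
101010111: rejected

2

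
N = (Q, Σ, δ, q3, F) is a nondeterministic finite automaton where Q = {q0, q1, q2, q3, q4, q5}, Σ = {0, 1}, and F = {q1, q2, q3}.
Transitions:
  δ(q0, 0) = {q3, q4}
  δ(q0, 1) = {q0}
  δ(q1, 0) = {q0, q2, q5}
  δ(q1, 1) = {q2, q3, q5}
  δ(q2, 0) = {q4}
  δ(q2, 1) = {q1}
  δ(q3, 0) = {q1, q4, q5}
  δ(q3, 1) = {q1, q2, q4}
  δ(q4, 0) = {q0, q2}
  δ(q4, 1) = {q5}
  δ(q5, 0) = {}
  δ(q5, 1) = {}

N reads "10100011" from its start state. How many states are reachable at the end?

Start: {q3}
read 1: {q1, q2, q4}
read 0: {q0, q2, q4, q5}
read 1: {q0, q1, q5}
read 0: {q0, q2, q3, q4, q5}
read 0: {q0, q1, q2, q3, q4, q5}
read 0: {q0, q1, q2, q3, q4, q5}
read 1: {q0, q1, q2, q3, q4, q5}
read 1: {q0, q1, q2, q3, q4, q5}
Final reachable set {q0, q1, q2, q3, q4, q5} has 6 states.

6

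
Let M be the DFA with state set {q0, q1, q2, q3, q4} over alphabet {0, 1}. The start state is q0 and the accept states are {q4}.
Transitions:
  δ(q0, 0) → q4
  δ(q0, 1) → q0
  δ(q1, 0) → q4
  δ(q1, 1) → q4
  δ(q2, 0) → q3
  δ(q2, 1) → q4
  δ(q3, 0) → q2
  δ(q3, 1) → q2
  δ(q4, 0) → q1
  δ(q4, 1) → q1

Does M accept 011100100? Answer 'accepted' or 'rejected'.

accepted

q0 --0--> q4
q4 --1--> q1
q1 --1--> q4
q4 --1--> q1
q1 --0--> q4
q4 --0--> q1
q1 --1--> q4
q4 --0--> q1
q1 --0--> q4
End in state q4, which is an accepting state.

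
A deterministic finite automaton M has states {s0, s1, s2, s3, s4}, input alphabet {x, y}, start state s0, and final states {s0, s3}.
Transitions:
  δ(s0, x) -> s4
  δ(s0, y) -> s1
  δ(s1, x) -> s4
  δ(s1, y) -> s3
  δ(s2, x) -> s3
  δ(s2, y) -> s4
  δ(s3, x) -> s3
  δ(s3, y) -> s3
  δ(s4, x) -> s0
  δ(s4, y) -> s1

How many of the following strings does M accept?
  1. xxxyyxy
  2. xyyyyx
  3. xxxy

xxxyyxy: accepted
xyyyyx: accepted
xxxy: rejected

2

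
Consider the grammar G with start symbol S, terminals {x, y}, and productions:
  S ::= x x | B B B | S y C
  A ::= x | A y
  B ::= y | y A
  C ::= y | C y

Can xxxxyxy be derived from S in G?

no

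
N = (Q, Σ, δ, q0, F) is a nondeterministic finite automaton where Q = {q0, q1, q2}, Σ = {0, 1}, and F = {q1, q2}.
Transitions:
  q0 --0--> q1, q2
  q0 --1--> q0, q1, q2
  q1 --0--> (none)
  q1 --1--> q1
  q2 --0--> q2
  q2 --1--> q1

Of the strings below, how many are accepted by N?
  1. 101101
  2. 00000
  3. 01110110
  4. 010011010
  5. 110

2

101101: rejected
00000: accepted
01110110: rejected
010011010: rejected
110: accepted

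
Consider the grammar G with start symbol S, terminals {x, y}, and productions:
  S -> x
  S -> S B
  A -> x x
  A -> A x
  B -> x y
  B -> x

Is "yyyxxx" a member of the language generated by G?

no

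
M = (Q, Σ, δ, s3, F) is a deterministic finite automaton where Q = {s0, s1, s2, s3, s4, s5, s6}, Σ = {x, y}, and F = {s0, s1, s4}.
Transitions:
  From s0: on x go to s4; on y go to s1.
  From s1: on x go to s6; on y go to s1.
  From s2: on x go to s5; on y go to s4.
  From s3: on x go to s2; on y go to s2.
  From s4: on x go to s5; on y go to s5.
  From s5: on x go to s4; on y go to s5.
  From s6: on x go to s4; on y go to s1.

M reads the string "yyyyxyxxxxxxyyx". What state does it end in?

s4

s3 --y--> s2
s2 --y--> s4
s4 --y--> s5
s5 --y--> s5
s5 --x--> s4
s4 --y--> s5
s5 --x--> s4
s4 --x--> s5
s5 --x--> s4
s4 --x--> s5
s5 --x--> s4
s4 --x--> s5
s5 --y--> s5
s5 --y--> s5
s5 --x--> s4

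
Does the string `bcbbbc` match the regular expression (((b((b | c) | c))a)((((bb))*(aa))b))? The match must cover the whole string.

No split of bcbbbc into u·v has ((b((b|c)|c))a) matching u and ((((bb))*(aa))b) matching v.

no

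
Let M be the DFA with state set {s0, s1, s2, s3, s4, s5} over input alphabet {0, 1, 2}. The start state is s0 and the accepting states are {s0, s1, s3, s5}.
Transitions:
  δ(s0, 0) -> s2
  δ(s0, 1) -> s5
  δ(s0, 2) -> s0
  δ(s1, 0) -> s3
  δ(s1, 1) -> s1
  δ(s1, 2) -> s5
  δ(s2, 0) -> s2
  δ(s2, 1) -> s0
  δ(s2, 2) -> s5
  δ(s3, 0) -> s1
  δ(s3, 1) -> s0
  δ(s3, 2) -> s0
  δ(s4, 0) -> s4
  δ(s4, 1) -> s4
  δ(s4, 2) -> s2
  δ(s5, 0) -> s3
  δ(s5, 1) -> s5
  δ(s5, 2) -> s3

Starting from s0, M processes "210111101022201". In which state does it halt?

s0

s0 --2--> s0
s0 --1--> s5
s5 --0--> s3
s3 --1--> s0
s0 --1--> s5
s5 --1--> s5
s5 --1--> s5
s5 --0--> s3
s3 --1--> s0
s0 --0--> s2
s2 --2--> s5
s5 --2--> s3
s3 --2--> s0
s0 --0--> s2
s2 --1--> s0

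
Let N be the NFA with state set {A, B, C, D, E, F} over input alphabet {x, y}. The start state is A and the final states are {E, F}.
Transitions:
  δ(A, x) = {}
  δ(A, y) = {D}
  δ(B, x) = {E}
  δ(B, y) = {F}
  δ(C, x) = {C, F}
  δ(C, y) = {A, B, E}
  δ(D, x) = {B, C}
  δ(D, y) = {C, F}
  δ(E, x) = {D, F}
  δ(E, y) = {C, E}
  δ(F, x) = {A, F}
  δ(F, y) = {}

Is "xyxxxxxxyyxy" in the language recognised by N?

rejected

Start: {A}
read x: {}
The reachable set is empty and stays empty for the remaining 11 symbols.
Reachable ∩ accepting = {} — empty.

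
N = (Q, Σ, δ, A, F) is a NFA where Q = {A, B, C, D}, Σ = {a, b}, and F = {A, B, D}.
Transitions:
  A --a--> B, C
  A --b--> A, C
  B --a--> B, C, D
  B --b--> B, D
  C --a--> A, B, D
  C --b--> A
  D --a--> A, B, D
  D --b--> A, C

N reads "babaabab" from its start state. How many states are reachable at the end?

Start: {A}
read b: {A, C}
read a: {A, B, C, D}
read b: {A, B, C, D}
read a: {A, B, C, D}
read a: {A, B, C, D}
read b: {A, B, C, D}
read a: {A, B, C, D}
read b: {A, B, C, D}
Final reachable set {A, B, C, D} has 4 states.

4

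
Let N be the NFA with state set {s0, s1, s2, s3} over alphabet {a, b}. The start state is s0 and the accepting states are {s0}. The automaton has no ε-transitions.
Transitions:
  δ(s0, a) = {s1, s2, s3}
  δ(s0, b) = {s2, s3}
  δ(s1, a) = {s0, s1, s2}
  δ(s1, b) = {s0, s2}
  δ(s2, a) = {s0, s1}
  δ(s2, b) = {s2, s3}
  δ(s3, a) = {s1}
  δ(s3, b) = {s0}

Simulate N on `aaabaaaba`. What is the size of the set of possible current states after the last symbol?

Start: {s0}
read a: {s1, s2, s3}
read a: {s0, s1, s2}
read a: {s0, s1, s2, s3}
read b: {s0, s2, s3}
read a: {s0, s1, s2, s3}
read a: {s0, s1, s2, s3}
read a: {s0, s1, s2, s3}
read b: {s0, s2, s3}
read a: {s0, s1, s2, s3}
Final reachable set {s0, s1, s2, s3} has 4 states.

4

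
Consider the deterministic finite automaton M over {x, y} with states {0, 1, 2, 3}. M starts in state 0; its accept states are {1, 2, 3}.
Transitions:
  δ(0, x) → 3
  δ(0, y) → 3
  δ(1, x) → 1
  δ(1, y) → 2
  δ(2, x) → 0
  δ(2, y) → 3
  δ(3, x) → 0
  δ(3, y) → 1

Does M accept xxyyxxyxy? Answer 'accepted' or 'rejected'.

accepted

0 --x--> 3
3 --x--> 0
0 --y--> 3
3 --y--> 1
1 --x--> 1
1 --x--> 1
1 --y--> 2
2 --x--> 0
0 --y--> 3
End in state 3, which is an accepting state.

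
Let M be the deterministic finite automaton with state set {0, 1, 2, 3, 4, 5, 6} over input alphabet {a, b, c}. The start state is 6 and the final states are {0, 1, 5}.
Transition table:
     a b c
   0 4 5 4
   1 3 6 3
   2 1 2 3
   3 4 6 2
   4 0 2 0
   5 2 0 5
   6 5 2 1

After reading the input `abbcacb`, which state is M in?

6 --a--> 5
5 --b--> 0
0 --b--> 5
5 --c--> 5
5 --a--> 2
2 --c--> 3
3 --b--> 6

6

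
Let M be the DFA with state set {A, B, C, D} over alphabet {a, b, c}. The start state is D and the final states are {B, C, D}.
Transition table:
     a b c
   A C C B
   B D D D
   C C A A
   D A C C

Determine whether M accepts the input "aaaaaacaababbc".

D --a--> A
A --a--> C
C --a--> C
C --a--> C
C --a--> C
C --a--> C
C --c--> A
A --a--> C
C --a--> C
C --b--> A
A --a--> C
C --b--> A
A --b--> C
C --c--> A
End in state A, which is not an accepting state.

rejected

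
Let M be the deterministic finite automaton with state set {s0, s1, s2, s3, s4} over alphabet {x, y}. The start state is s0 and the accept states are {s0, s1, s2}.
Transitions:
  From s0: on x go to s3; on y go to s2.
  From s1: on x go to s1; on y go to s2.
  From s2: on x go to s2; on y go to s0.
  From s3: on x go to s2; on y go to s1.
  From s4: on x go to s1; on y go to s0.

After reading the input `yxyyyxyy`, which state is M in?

s2

s0 --y--> s2
s2 --x--> s2
s2 --y--> s0
s0 --y--> s2
s2 --y--> s0
s0 --x--> s3
s3 --y--> s1
s1 --y--> s2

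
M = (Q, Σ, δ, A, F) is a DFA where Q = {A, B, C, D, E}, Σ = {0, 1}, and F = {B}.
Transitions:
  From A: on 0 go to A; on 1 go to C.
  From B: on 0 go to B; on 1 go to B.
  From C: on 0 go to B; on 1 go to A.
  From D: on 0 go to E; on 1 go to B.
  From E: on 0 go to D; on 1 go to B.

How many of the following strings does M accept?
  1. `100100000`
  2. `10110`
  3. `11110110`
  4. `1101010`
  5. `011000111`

3

`100100000`: accepted
`10110`: accepted
`11110110`: rejected
`1101010`: accepted
`011000111`: rejected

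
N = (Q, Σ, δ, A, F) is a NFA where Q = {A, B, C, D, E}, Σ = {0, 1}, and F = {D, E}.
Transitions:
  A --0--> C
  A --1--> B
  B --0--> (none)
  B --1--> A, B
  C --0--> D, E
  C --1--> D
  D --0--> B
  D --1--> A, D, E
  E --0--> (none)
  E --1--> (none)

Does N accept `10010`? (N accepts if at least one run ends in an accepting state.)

Start: {A}
read 1: {B}
read 0: {}
The reachable set is empty and stays empty for the remaining 3 symbols.
Reachable ∩ accepting = {} — empty.

rejected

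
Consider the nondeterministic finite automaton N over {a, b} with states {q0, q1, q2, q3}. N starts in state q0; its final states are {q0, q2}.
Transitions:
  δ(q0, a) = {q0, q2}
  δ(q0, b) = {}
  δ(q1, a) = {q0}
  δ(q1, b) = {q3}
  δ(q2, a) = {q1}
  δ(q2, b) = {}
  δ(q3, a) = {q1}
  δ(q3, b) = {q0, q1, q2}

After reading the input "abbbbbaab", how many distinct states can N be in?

Start: {q0}
read a: {q0, q2}
read b: {}
The reachable set is empty and stays empty for the remaining 7 symbols.
Final reachable set {} has 0 states.

0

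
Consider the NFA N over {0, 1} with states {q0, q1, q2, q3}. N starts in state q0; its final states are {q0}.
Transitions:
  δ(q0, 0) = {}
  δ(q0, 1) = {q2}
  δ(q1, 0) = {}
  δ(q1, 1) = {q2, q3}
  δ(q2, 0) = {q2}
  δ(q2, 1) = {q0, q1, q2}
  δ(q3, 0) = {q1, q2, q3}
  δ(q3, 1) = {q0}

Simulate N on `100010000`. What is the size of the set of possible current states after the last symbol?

Start: {q0}
read 1: {q2}
read 0: {q2}
read 0: {q2}
read 0: {q2}
read 1: {q0, q1, q2}
read 0: {q2}
read 0: {q2}
read 0: {q2}
read 0: {q2}
Final reachable set {q2} has 1 state.

1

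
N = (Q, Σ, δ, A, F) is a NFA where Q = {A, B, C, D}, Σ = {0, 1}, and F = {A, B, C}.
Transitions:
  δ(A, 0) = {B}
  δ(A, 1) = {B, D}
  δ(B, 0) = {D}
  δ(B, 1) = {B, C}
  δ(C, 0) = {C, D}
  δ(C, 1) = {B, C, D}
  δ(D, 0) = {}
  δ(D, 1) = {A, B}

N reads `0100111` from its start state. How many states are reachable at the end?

Start: {A}
read 0: {B}
read 1: {B, C}
read 0: {C, D}
read 0: {C, D}
read 1: {A, B, C, D}
read 1: {A, B, C, D}
read 1: {A, B, C, D}
Final reachable set {A, B, C, D} has 4 states.

4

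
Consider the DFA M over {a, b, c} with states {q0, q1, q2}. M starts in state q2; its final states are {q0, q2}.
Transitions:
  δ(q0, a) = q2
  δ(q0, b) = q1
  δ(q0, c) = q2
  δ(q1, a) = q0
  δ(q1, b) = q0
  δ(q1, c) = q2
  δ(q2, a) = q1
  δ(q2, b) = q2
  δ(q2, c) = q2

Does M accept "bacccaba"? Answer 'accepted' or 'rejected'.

accepted

q2 --b--> q2
q2 --a--> q1
q1 --c--> q2
q2 --c--> q2
q2 --c--> q2
q2 --a--> q1
q1 --b--> q0
q0 --a--> q2
End in state q2, which is an accepting state.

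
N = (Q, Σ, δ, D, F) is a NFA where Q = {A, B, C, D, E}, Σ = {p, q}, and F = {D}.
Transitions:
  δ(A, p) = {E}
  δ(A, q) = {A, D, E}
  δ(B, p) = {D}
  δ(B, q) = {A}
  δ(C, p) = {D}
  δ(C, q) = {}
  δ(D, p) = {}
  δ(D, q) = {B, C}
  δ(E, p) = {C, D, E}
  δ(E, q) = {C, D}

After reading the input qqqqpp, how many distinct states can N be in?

Start: {D}
read q: {B, C}
read q: {A}
read q: {A, D, E}
read q: {A, B, C, D, E}
read p: {C, D, E}
read p: {C, D, E}
Final reachable set {C, D, E} has 3 states.

3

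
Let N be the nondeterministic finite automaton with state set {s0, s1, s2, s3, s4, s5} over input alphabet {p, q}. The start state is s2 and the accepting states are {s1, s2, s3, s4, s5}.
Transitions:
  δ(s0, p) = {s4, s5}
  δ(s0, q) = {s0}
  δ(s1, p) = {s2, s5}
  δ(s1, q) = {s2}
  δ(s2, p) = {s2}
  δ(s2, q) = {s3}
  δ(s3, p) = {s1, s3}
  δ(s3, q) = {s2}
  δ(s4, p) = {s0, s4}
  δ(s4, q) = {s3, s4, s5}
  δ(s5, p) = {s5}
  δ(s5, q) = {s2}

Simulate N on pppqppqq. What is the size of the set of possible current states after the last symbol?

2

Start: {s2}
read p: {s2}
read p: {s2}
read p: {s2}
read q: {s3}
read p: {s1, s3}
read p: {s1, s2, s3, s5}
read q: {s2, s3}
read q: {s2, s3}
Final reachable set {s2, s3} has 2 states.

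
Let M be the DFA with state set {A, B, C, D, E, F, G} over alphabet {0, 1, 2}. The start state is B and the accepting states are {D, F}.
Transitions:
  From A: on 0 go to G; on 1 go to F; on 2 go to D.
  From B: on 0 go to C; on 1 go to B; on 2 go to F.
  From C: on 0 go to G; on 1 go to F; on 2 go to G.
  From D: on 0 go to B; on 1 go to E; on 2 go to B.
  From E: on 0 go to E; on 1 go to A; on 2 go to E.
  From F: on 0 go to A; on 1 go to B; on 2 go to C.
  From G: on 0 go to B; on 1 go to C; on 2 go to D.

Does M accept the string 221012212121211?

B --2--> F
F --2--> C
C --1--> F
F --0--> A
A --1--> F
F --2--> C
C --2--> G
G --1--> C
C --2--> G
G --1--> C
C --2--> G
G --1--> C
C --2--> G
G --1--> C
C --1--> F
End in state F, which is an accepting state.

accepted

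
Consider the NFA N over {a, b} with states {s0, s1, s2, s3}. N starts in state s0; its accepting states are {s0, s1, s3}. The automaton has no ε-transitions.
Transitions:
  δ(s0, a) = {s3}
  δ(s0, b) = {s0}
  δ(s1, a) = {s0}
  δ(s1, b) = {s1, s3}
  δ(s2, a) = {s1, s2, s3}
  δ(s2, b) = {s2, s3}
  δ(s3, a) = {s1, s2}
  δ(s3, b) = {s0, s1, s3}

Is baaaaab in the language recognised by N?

accepted

Start: {s0}
read b: {s0}
read a: {s3}
read a: {s1, s2}
read a: {s0, s1, s2, s3}
read a: {s0, s1, s2, s3}
read a: {s0, s1, s2, s3}
read b: {s0, s1, s2, s3}
Reachable ∩ accepting = {s0, s1, s3} — nonempty.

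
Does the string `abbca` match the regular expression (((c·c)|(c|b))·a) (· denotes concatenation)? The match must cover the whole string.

no

No split of abbca into u·v has ((c·c)|(c|b)) matching u and a matching v.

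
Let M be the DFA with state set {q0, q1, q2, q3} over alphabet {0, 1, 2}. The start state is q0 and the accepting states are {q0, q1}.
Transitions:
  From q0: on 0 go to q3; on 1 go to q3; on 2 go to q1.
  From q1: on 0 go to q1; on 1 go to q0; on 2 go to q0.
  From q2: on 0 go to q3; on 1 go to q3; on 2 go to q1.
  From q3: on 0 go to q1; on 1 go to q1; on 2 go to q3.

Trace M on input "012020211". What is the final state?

q1

q0 --0--> q3
q3 --1--> q1
q1 --2--> q0
q0 --0--> q3
q3 --2--> q3
q3 --0--> q1
q1 --2--> q0
q0 --1--> q3
q3 --1--> q1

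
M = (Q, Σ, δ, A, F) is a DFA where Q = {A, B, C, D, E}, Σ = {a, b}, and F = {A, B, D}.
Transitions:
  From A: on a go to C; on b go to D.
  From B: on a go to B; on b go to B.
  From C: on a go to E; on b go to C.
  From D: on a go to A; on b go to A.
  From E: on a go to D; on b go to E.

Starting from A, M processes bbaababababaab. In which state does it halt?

D

A --b--> D
D --b--> A
A --a--> C
C --a--> E
E --b--> E
E --a--> D
D --b--> A
A --a--> C
C --b--> C
C --a--> E
E --b--> E
E --a--> D
D --a--> A
A --b--> D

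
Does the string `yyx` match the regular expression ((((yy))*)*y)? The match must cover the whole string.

No split of yyx into u·v has (((yy))*)* matching u and y matching v.

no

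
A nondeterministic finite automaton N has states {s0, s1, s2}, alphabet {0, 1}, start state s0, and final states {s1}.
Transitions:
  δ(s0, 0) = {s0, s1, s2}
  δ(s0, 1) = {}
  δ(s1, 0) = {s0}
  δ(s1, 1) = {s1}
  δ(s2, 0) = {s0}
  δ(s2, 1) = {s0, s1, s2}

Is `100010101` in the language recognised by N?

Start: {s0}
read 1: {}
The reachable set is empty and stays empty for the remaining 8 symbols.
Reachable ∩ accepting = {} — empty.

rejected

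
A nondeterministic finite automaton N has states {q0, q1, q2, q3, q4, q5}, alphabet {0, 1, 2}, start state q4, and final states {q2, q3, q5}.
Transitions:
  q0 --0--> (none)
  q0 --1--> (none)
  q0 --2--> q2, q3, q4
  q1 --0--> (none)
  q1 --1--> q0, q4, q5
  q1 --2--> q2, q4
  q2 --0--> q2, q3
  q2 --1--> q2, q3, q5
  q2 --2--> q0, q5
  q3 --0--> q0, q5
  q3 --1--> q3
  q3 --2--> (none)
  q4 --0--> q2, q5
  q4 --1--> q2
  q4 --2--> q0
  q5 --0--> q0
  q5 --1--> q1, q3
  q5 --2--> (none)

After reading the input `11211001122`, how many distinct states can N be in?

5

Start: {q4}
read 1: {q2}
read 1: {q2, q3, q5}
read 2: {q0, q5}
read 1: {q1, q3}
read 1: {q0, q3, q4, q5}
read 0: {q0, q2, q5}
read 0: {q0, q2, q3}
read 1: {q2, q3, q5}
read 1: {q1, q2, q3, q5}
read 2: {q0, q2, q4, q5}
read 2: {q0, q2, q3, q4, q5}
Final reachable set {q0, q2, q3, q4, q5} has 5 states.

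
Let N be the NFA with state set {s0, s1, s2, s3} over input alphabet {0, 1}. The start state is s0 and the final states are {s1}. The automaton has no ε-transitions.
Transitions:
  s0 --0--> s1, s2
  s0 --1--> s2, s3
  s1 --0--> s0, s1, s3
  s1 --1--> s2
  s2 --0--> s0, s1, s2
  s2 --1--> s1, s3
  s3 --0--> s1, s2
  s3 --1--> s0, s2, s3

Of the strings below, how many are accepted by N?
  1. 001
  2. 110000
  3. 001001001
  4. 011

001: accepted
110000: accepted
001001001: accepted
011: accepted

4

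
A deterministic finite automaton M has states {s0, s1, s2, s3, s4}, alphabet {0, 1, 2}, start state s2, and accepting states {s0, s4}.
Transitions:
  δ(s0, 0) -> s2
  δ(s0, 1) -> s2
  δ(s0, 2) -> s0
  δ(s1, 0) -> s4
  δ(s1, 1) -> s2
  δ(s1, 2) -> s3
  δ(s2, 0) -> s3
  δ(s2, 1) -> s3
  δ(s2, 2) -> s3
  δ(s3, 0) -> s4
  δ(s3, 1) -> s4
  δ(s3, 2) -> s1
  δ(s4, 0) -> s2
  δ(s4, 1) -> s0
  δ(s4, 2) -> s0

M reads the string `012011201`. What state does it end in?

s2 --0--> s3
s3 --1--> s4
s4 --2--> s0
s0 --0--> s2
s2 --1--> s3
s3 --1--> s4
s4 --2--> s0
s0 --0--> s2
s2 --1--> s3

s3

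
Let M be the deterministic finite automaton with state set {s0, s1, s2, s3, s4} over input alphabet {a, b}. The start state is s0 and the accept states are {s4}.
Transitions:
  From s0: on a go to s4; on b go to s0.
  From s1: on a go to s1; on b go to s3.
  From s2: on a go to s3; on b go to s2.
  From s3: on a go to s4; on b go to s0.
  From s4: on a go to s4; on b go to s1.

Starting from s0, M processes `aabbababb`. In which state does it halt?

s0

s0 --a--> s4
s4 --a--> s4
s4 --b--> s1
s1 --b--> s3
s3 --a--> s4
s4 --b--> s1
s1 --a--> s1
s1 --b--> s3
s3 --b--> s0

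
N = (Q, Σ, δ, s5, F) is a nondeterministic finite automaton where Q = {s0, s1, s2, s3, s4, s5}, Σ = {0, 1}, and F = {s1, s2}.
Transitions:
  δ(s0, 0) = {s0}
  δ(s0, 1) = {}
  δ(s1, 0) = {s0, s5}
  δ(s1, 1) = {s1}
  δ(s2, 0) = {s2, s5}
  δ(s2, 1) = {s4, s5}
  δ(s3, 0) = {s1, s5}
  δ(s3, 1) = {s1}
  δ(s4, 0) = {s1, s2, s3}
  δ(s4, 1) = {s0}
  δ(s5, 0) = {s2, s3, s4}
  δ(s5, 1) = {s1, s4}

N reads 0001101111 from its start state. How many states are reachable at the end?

1

Start: {s5}
read 0: {s2, s3, s4}
read 0: {s1, s2, s3, s5}
read 0: {s0, s1, s2, s3, s4, s5}
read 1: {s0, s1, s4, s5}
read 1: {s0, s1, s4}
read 0: {s0, s1, s2, s3, s5}
read 1: {s1, s4, s5}
read 1: {s0, s1, s4}
read 1: {s0, s1}
read 1: {s1}
Final reachable set {s1} has 1 state.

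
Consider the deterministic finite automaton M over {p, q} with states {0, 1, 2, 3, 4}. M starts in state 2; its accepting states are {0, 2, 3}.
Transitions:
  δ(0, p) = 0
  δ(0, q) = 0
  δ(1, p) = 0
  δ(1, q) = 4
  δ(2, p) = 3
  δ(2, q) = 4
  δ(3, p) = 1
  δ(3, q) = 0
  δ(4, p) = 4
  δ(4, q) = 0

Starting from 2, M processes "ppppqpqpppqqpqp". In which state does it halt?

0

2 --p--> 3
3 --p--> 1
1 --p--> 0
0 --p--> 0
0 --q--> 0
0 --p--> 0
0 --q--> 0
0 --p--> 0
0 --p--> 0
0 --p--> 0
0 --q--> 0
0 --q--> 0
0 --p--> 0
0 --q--> 0
0 --p--> 0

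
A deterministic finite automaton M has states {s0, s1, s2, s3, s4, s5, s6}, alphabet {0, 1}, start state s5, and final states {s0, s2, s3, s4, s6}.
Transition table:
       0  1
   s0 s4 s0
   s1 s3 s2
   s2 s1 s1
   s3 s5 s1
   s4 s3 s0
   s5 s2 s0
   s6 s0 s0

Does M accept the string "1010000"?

s5 --1--> s0
s0 --0--> s4
s4 --1--> s0
s0 --0--> s4
s4 --0--> s3
s3 --0--> s5
s5 --0--> s2
End in state s2, which is an accepting state.

accepted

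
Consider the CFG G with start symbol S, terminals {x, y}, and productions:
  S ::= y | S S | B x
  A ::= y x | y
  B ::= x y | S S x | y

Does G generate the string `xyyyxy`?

no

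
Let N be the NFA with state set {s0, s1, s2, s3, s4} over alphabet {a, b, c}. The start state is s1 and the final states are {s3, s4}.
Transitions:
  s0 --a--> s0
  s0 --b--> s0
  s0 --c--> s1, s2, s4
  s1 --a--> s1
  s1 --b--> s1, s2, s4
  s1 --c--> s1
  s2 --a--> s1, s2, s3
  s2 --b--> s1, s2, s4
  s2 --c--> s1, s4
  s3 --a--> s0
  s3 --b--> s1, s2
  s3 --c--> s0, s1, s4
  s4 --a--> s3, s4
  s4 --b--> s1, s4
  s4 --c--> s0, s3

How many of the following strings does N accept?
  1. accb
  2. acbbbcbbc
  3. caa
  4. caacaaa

accb: accepted
acbbbcbbc: accepted
caa: rejected
caacaaa: rejected

2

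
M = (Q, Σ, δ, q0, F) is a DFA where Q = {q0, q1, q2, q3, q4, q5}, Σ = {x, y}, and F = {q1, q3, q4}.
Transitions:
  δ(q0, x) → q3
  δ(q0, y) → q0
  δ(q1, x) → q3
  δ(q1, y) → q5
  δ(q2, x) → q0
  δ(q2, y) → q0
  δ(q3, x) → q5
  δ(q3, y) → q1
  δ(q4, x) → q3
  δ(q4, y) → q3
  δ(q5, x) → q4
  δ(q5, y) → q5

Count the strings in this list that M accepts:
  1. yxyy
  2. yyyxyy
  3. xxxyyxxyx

yxyy: rejected
yyyxyy: rejected
xxxyyxxyx: accepted

1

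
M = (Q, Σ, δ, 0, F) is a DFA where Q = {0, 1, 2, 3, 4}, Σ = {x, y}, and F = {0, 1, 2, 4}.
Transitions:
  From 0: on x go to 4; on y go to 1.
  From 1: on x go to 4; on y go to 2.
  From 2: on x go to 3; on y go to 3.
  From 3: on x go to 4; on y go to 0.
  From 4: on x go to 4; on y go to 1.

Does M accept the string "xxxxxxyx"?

0 --x--> 4
4 --x--> 4
4 --x--> 4
4 --x--> 4
4 --x--> 4
4 --x--> 4
4 --y--> 1
1 --x--> 4
End in state 4, which is an accepting state.

accepted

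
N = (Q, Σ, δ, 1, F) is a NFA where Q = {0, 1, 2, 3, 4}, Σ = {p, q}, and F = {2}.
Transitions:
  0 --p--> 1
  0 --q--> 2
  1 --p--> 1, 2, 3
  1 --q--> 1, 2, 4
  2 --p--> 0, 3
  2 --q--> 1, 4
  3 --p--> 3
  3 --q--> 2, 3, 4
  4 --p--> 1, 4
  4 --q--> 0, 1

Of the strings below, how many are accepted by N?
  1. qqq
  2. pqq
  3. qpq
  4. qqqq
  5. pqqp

qqq: accepted
pqq: accepted
qpq: accepted
qqqq: accepted
pqqp: accepted

5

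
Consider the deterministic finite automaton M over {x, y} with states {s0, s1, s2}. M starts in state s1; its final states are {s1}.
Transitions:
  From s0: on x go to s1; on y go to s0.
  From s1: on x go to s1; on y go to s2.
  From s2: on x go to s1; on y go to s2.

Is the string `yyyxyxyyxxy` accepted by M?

s1 --y--> s2
s2 --y--> s2
s2 --y--> s2
s2 --x--> s1
s1 --y--> s2
s2 --x--> s1
s1 --y--> s2
s2 --y--> s2
s2 --x--> s1
s1 --x--> s1
s1 --y--> s2
End in state s2, which is not an accepting state.

rejected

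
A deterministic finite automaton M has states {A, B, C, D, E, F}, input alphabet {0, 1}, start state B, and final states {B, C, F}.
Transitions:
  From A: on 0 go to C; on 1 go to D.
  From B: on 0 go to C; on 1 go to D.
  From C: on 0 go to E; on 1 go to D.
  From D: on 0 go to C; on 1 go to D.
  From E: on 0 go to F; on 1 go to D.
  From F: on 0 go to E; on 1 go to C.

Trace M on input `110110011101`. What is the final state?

D

B --1--> D
D --1--> D
D --0--> C
C --1--> D
D --1--> D
D --0--> C
C --0--> E
E --1--> D
D --1--> D
D --1--> D
D --0--> C
C --1--> D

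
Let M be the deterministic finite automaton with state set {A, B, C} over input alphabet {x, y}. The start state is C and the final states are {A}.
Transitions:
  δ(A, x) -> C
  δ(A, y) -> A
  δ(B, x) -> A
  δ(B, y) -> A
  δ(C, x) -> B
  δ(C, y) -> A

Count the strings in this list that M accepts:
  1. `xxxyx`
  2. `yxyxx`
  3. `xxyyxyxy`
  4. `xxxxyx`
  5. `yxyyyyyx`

`xxxyx`: rejected
`yxyxx`: rejected
`xxyyxyxy`: accepted
`xxxxyx`: rejected
`yxyyyyyx`: rejected

1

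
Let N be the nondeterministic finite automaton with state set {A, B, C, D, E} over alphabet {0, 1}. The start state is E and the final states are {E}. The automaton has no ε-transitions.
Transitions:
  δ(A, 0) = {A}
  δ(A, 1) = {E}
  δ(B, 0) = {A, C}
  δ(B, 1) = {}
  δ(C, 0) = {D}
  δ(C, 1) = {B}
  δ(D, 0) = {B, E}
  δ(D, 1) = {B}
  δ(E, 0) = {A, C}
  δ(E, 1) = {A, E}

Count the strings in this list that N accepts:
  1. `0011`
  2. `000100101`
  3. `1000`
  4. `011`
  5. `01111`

5

`0011`: accepted
`000100101`: accepted
`1000`: accepted
`011`: accepted
`01111`: accepted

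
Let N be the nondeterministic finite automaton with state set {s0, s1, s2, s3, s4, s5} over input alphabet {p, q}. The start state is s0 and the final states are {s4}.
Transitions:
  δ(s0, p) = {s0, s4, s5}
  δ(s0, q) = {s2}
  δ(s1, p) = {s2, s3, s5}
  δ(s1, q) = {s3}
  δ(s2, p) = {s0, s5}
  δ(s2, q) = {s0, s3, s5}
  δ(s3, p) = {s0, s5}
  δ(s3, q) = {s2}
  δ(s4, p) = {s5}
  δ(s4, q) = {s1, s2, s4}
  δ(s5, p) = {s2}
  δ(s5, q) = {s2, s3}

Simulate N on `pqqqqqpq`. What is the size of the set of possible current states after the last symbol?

Start: {s0}
read p: {s0, s4, s5}
read q: {s1, s2, s3, s4}
read q: {s0, s1, s2, s3, s4, s5}
read q: {s0, s1, s2, s3, s4, s5}
read q: {s0, s1, s2, s3, s4, s5}
read q: {s0, s1, s2, s3, s4, s5}
read p: {s0, s2, s3, s4, s5}
read q: {s0, s1, s2, s3, s4, s5}
Final reachable set {s0, s1, s2, s3, s4, s5} has 6 states.

6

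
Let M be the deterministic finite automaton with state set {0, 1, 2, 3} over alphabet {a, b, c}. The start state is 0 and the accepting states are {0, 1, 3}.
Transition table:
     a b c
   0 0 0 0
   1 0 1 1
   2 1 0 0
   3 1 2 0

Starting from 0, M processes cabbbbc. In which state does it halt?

0 --c--> 0
0 --a--> 0
0 --b--> 0
0 --b--> 0
0 --b--> 0
0 --b--> 0
0 --c--> 0

0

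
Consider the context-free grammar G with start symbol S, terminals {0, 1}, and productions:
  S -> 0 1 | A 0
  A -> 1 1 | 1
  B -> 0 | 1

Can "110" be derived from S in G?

yes

S ⇒ A0 ⇒ 110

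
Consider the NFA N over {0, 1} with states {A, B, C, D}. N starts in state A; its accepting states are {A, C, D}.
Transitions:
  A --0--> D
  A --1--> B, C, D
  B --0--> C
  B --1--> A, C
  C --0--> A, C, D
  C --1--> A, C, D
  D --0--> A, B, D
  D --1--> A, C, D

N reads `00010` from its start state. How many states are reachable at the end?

Start: {A}
read 0: {D}
read 0: {A, B, D}
read 0: {A, B, C, D}
read 1: {A, B, C, D}
read 0: {A, B, C, D}
Final reachable set {A, B, C, D} has 4 states.

4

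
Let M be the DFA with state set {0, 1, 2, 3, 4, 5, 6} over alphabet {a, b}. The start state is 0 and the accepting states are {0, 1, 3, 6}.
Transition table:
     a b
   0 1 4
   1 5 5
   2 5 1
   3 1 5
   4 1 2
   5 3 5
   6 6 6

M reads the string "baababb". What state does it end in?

0 --b--> 4
4 --a--> 1
1 --a--> 5
5 --b--> 5
5 --a--> 3
3 --b--> 5
5 --b--> 5

5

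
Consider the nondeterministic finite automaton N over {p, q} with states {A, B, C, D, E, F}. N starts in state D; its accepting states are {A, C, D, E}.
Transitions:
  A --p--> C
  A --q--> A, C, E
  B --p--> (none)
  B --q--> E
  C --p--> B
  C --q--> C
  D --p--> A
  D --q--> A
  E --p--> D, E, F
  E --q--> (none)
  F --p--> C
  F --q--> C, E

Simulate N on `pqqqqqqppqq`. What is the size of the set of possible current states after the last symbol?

Start: {D}
read p: {A}
read q: {A, C, E}
read q: {A, C, E}
read q: {A, C, E}
read q: {A, C, E}
read q: {A, C, E}
read q: {A, C, E}
read p: {B, C, D, E, F}
read p: {A, B, C, D, E, F}
read q: {A, C, E}
read q: {A, C, E}
Final reachable set {A, C, E} has 3 states.

3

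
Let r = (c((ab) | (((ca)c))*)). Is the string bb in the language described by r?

no

No split of bb into u·v has c matching u and ((ab)|(((ca)c))*) matching v.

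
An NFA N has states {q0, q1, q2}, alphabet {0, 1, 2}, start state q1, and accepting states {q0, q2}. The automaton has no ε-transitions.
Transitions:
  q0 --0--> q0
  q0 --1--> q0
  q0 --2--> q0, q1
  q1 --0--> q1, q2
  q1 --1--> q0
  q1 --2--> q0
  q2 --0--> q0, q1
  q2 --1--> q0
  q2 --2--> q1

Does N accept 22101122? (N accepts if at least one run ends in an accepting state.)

Start: {q1}
read 2: {q0}
read 2: {q0, q1}
read 1: {q0}
read 0: {q0}
read 1: {q0}
read 1: {q0}
read 2: {q0, q1}
read 2: {q0, q1}
Reachable ∩ accepting = {q0} — nonempty.

accepted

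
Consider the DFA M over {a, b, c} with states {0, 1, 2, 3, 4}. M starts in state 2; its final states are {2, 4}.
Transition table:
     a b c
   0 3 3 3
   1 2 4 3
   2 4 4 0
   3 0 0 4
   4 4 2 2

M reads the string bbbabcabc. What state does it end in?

2 --b--> 4
4 --b--> 2
2 --b--> 4
4 --a--> 4
4 --b--> 2
2 --c--> 0
0 --a--> 3
3 --b--> 0
0 --c--> 3

3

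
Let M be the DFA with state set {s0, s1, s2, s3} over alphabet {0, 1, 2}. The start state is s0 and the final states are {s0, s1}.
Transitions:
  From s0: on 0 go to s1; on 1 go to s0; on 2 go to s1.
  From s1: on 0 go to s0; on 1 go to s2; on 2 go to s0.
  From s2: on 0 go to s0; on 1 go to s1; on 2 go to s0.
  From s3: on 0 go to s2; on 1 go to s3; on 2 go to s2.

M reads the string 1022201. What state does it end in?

s2

s0 --1--> s0
s0 --0--> s1
s1 --2--> s0
s0 --2--> s1
s1 --2--> s0
s0 --0--> s1
s1 --1--> s2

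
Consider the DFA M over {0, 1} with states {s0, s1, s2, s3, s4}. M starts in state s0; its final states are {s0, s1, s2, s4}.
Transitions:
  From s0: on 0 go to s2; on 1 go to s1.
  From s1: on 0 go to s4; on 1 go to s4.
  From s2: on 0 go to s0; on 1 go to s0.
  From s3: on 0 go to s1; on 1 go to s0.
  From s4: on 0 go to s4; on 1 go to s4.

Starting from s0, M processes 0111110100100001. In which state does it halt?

s0 --0--> s2
s2 --1--> s0
s0 --1--> s1
s1 --1--> s4
s4 --1--> s4
s4 --1--> s4
s4 --0--> s4
s4 --1--> s4
s4 --0--> s4
s4 --0--> s4
s4 --1--> s4
s4 --0--> s4
s4 --0--> s4
s4 --0--> s4
s4 --0--> s4
s4 --1--> s4

s4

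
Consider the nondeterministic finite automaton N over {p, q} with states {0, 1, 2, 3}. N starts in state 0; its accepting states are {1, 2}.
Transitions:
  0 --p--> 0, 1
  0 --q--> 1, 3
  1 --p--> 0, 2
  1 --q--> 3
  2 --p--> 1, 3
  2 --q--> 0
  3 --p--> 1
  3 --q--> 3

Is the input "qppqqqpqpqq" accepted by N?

rejected

Start: {0}
read q: {1, 3}
read p: {0, 1, 2}
read p: {0, 1, 2, 3}
read q: {0, 1, 3}
read q: {1, 3}
read q: {3}
read p: {1}
read q: {3}
read p: {1}
read q: {3}
read q: {3}
Reachable ∩ accepting = {} — empty.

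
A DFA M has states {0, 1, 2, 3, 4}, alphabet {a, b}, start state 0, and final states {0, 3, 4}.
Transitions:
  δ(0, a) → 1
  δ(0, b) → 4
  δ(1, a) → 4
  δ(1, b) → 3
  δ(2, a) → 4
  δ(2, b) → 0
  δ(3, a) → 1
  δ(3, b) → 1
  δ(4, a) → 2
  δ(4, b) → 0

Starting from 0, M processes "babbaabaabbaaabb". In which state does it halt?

0 --b--> 4
4 --a--> 2
2 --b--> 0
0 --b--> 4
4 --a--> 2
2 --a--> 4
4 --b--> 0
0 --a--> 1
1 --a--> 4
4 --b--> 0
0 --b--> 4
4 --a--> 2
2 --a--> 4
4 --a--> 2
2 --b--> 0
0 --b--> 4

4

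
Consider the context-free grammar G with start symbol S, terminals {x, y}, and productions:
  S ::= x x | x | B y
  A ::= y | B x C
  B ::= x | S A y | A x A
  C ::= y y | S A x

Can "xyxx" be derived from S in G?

no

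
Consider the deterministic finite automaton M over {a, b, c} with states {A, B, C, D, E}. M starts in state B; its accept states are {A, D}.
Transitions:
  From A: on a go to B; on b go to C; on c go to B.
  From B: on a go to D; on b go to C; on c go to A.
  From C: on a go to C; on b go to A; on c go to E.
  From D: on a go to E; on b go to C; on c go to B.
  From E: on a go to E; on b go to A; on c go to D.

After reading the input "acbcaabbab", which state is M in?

B --a--> D
D --c--> B
B --b--> C
C --c--> E
E --a--> E
E --a--> E
E --b--> A
A --b--> C
C --a--> C
C --b--> A

A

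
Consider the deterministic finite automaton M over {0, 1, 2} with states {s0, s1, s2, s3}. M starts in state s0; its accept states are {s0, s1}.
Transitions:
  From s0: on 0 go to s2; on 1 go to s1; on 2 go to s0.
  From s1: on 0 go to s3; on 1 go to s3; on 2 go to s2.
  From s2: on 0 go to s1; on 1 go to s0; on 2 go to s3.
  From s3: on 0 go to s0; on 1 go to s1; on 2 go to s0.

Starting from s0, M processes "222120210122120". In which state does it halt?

s0 --2--> s0
s0 --2--> s0
s0 --2--> s0
s0 --1--> s1
s1 --2--> s2
s2 --0--> s1
s1 --2--> s2
s2 --1--> s0
s0 --0--> s2
s2 --1--> s0
s0 --2--> s0
s0 --2--> s0
s0 --1--> s1
s1 --2--> s2
s2 --0--> s1

s1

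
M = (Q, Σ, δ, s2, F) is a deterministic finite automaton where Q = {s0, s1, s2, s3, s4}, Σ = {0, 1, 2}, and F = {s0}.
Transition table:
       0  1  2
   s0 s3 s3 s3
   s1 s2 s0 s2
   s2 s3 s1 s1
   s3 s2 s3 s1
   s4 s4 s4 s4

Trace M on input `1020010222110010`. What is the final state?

s2 --1--> s1
s1 --0--> s2
s2 --2--> s1
s1 --0--> s2
s2 --0--> s3
s3 --1--> s3
s3 --0--> s2
s2 --2--> s1
s1 --2--> s2
s2 --2--> s1
s1 --1--> s0
s0 --1--> s3
s3 --0--> s2
s2 --0--> s3
s3 --1--> s3
s3 --0--> s2

s2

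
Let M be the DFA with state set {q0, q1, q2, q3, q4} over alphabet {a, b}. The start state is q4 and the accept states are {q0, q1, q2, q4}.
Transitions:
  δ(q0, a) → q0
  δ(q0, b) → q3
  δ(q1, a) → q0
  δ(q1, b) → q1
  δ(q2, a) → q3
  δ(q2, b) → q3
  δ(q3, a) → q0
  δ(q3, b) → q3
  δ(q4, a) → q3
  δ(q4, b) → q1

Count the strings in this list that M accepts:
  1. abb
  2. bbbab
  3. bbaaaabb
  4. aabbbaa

abb: rejected
bbbab: rejected
bbaaaabb: rejected
aabbbaa: accepted

1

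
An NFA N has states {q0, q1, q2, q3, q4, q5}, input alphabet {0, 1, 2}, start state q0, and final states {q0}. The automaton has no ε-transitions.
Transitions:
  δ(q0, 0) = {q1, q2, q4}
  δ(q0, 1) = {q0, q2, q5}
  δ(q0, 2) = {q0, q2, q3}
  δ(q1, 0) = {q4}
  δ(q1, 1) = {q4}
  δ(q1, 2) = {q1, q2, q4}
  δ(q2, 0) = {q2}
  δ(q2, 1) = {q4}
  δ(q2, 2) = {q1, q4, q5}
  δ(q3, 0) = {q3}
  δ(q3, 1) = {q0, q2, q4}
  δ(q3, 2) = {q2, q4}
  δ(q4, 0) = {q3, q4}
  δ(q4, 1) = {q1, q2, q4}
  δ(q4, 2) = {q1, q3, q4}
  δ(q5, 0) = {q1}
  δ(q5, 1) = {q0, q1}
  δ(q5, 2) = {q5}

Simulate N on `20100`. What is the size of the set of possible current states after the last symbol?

Start: {q0}
read 2: {q0, q2, q3}
read 0: {q1, q2, q3, q4}
read 1: {q0, q1, q2, q4}
read 0: {q1, q2, q3, q4}
read 0: {q2, q3, q4}
Final reachable set {q2, q3, q4} has 3 states.

3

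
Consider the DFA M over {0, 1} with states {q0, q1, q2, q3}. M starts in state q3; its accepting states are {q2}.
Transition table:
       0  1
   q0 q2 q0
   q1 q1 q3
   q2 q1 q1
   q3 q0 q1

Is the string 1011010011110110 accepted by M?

accepted

q3 --1--> q1
q1 --0--> q1
q1 --1--> q3
q3 --1--> q1
q1 --0--> q1
q1 --1--> q3
q3 --0--> q0
q0 --0--> q2
q2 --1--> q1
q1 --1--> q3
q3 --1--> q1
q1 --1--> q3
q3 --0--> q0
q0 --1--> q0
q0 --1--> q0
q0 --0--> q2
End in state q2, which is an accepting state.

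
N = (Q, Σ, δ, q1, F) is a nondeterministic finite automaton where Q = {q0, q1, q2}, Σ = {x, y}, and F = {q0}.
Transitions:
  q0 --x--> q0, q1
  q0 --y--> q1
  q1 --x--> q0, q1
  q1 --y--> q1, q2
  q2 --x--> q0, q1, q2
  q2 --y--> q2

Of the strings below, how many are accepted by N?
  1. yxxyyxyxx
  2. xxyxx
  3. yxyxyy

yxxyyxyxx: accepted
xxyxx: accepted
yxyxyy: rejected

2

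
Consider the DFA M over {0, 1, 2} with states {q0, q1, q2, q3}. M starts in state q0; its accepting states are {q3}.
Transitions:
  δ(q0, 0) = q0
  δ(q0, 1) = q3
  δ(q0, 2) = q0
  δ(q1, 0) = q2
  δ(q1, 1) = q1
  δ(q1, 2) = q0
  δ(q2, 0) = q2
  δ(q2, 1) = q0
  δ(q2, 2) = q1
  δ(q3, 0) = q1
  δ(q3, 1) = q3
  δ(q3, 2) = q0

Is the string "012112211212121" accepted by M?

q0 --0--> q0
q0 --1--> q3
q3 --2--> q0
q0 --1--> q3
q3 --1--> q3
q3 --2--> q0
q0 --2--> q0
q0 --1--> q3
q3 --1--> q3
q3 --2--> q0
q0 --1--> q3
q3 --2--> q0
q0 --1--> q3
q3 --2--> q0
q0 --1--> q3
End in state q3, which is an accepting state.

accepted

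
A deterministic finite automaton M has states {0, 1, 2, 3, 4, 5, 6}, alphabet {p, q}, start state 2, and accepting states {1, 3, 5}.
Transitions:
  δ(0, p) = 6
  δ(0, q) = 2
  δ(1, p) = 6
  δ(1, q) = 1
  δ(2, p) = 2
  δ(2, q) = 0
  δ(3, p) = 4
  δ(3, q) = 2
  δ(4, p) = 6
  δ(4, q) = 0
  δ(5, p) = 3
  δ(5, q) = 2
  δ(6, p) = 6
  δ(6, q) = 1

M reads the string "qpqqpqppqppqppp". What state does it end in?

2 --q--> 0
0 --p--> 6
6 --q--> 1
1 --q--> 1
1 --p--> 6
6 --q--> 1
1 --p--> 6
6 --p--> 6
6 --q--> 1
1 --p--> 6
6 --p--> 6
6 --q--> 1
1 --p--> 6
6 --p--> 6
6 --p--> 6

6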